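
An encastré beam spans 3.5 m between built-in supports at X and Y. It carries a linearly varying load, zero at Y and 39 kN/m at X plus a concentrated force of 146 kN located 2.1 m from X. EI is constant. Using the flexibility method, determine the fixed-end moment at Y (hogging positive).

M_Y = 89.51 kN·m

Take the two fixed-end moments M_X, M_Y as redundants; the released structure is the simple span XY.
On the primary (simply-supported) span, the end slopes from the loading are:
  at X: triangular load, peak 39: w₀L³/(45EI) = 37.16/EI
  at Y: triangular load, peak 39: 7w₀L³/(360EI) = 32.51/EI
  at X: point load 146 at a = 2.1: Pab(L + b)/(6LEI) = 100.2/EI
  at Y: point load 146 at a = 2.1: Pab(L + a)/(6LEI) = 114.5/EI
  θ_X0 = 137.3/EI,  θ_Y0 = 147/EI
Flexibility coefficients: a unit moment at one end gives L/(3EI) there and L/(6EI) at the far end, so f₁₁ = f₂₂ = 1.167/EI and f₁₂ = f₂₁ = 0.5833/EI.
Compatibility — zero rotation at each built-in end:
  1.167 M_X + 0.5833 M_Y = 137.3
  0.5833 M_X + 1.167 M_Y = 147
Solving the pair gives M_X = 72.94 kN·m and M_Y = 89.51 kN·m (hogging).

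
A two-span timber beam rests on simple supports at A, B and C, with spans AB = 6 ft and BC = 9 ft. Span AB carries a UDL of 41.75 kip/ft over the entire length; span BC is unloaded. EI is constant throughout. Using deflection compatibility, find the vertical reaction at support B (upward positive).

R_B = 146.1 kip

Take M_B as the redundant. Released structure: two simple spans AB and BC with a hinge at B.
Rotations at B on the released spans (each span's end-slope, ×1/EI):
  span AB: UDL 41.75: wL³/(24EI) = 375.8/EI
  relative rotation θ_0 = (375.8 + 0)/EI = 375.8/EI
A unit hogging moment at B produces rotation L₁/(3EI) + L₂/(3EI) = 5/EI.
Slope continuity at B: θ_0 = M_B·5/EI, so M_B = 375.8/5 = 75.15 kip·ft (hogging).
Span AB, ΣM about A with M_B applied at B: R_B^{AB}·6 = 751.5 + 75.15, so R_B^{AB} = 137.8 kip and R_A = 250.5 − 137.8 = 112.7 kip.
Span BC, ΣM about C: R_B^{BC}·9 = 0 + 75.15, so R_B^{BC} = 8.35 kip and R_C = 0 − 8.35 = -8.35 kip.
R_B = 137.8 + 8.35 = 146.1 kip.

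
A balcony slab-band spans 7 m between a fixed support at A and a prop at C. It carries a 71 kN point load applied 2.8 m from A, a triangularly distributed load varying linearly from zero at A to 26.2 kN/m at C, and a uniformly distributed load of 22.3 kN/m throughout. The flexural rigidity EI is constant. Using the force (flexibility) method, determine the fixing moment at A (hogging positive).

M_A = 306.9 kN·m

Choose R_C as the redundant. The primary structure is the cantilever fixed at A.
Downward deflection at the released point C due to the loads:
  point load 71 at a = 2.8: Pa²(3L − a)/(6EI) = 1688/EI
  triangular load, peak 26.2 at the free end: 11w₀L⁴/(120EI) = 5766/EI
  UDL 22.3: wL⁴/(8EI) = 6693/EI
  δ_0 = 14148/EI
Tip deflection under a unit load at C: L³/(3EI) = 114.3/EI.
Compatibility at C: δ_0 − R_C·δ_{CC} = 0, so R_C = 14148/114.3 = 123.7 kN.
Moment equilibrium about A: M_A = Σ(load moments about A) − R_C·L = 1173 − 123.7×7 = 306.9 kN·m.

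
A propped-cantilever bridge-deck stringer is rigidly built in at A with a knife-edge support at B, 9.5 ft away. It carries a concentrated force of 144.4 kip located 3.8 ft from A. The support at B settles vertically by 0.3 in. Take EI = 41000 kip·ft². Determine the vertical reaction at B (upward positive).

Choose R_B as the redundant. The primary structure is the cantilever fixed at A.
Primary-structure tip deflection at B by superposition:
  point load 144.4 at a = 3.8: Pa²(3L − a)/(6EI) = 8584/EI
Flexibility coefficient — unit upward force at B: δ_{BB} = L³/(3EI) = 285.8/EI.
With EI = 41000 kip·ft²: δ_0 = 0.20936 ft and δ_{BB} = 0.006971 ft/kip.
Compatibility — the beam at B must follow the support down by 0.025 ft: δ_0 − R_B·δ_{BB} = 0.025, so R_B = (0.20936 − 0.025)/0.006971 = 26.45 kip.

R_B = 26.45 kip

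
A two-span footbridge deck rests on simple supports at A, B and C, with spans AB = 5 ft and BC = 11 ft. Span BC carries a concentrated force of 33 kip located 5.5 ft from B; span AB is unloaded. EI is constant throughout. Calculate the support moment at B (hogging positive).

Insert a hinge at B; M_B is the redundant, and each span becomes simply supported.
Rotations at B on the released spans (each span's end-slope, ×1/EI):
  span BC: point load 33 at a = 5.5: Pab(L + b)/(6LEI) = 249.6/EI
  relative rotation θ_0 = (0 + 249.6)/EI = 249.6/EI
A unit hogging moment at B produces rotation L₁/(3EI) + L₂/(3EI) = 5.333/EI.
Slope continuity at B: θ_0 = M_B·5.333/EI, so M_B = 249.6/5.333 = 46.79 kip·ft (hogging).

M_B = 46.79 kip·ft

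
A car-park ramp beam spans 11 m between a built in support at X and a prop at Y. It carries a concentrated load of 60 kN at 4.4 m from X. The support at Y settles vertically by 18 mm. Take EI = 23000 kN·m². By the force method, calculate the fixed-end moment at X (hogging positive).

Release the roller at Y. Primary structure: cantilever fixed at X.
Free-end deflection of the primary structure under the applied loading (downward +):
  point load 60 at a = 4.4: Pa²(3L − a)/(6EI) = 5537/EI
Tip deflection under a unit load at Y: L³/(3EI) = 443.7/EI.
With EI = 23000 kN·m²: δ_0 = 0.24074 m and δ_{YY} = 0.01929 m/kN.
Compatibility — the beam at Y must follow the support down by 0.018 m: δ_0 − R_Y·δ_{YY} = 0.018, so R_Y = (0.24074 − 0.018)/0.01929 = 11.55 kN.
Moment equilibrium about X: M_X = Σ(load moments about X) − R_Y·L = 264 − 11.55×11 = 137 kN·m.

M_X = 137 kN·m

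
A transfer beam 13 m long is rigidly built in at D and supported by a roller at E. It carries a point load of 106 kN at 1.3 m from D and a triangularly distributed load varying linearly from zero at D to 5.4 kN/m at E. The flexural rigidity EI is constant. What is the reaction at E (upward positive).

R_E = 20.84 kN

Remove the prop at E; the released (primary) structure is a cantilever built in at D.
Deflection at E on the released cantilever, summing each load's contribution:
  point load 106 at a = 1.3: Pa²(3L − a)/(6EI) = 1126/EI
  triangular load, peak 5.4 at the free end: 11w₀L⁴/(120EI) = 14138/EI
  δ_0 = 15263/EI
Tip deflection under a unit load at E: L³/(3EI) = 732.3/EI.
The prop prevents deflection at E: R_E = δ_0/δ_{EE} = 15263/732.3 = 20.84 kN.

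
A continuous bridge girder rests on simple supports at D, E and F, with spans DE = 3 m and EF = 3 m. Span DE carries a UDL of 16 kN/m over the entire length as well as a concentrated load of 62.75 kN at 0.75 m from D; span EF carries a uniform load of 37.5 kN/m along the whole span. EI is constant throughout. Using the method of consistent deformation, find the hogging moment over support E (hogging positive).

M_E = 41.12 kN·m

Insert a hinge at E; M_E is the redundant, and each span becomes simply supported.
Rotations at E on the released spans (each span's end-slope, ×1/EI):
  span DE: UDL 16: wL³/(24EI) = 18/EI
  span DE: point load 62.75 at a = 0.75: Pab(L + a)/(6LEI) = 22.06/EI
  span EF: UDL 37.5: wL³/(24EI) = 42.19/EI
  relative rotation θ_0 = (40.06 + 42.19)/EI = 82.25/EI
A unit hogging moment at E produces rotation L₁/(3EI) + L₂/(3EI) = 2/EI.
Compatibility: M_E·(L₁+L₂)/(3EI) = θ_0, giving M_E = 41.12 kN·m (hogging).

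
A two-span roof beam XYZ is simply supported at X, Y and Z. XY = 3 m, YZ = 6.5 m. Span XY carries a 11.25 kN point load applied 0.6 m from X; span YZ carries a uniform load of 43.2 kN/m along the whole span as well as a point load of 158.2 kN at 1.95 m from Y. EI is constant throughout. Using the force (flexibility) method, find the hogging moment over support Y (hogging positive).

Release continuity at Y by inserting a hinge; the redundant is the internal moment M_Y. The primary structure is two simply-supported spans XY and YZ.
Rotations at Y on the released spans (each span's end-slope, ×1/EI):
  span XY: point load 11.25 at a = 0.6: Pab(L + a)/(6LEI) = 3.24/EI
  span YZ: UDL 43.2: wL³/(24EI) = 494.3/EI
  span YZ: point load 158.2 at a = 1.95: Pab(L + b)/(6LEI) = 397.7/EI
  relative rotation θ_0 = (3.24 + 892)/EI = 895.3/EI
A unit hogging moment at Y produces rotation L₁/(3EI) + L₂/(3EI) = 3.167/EI.
Slope continuity at Y: θ_0 = M_Y·3.167/EI, so M_Y = 895.3/3.167 = 282.7 kN·m (hogging).

M_Y = 282.7 kN·m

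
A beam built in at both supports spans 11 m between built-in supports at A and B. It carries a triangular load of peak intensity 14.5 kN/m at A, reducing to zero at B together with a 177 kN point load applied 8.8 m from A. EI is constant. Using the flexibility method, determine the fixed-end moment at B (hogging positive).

Release both end moments; the primary structure is a simply-supported span AB with redundants M_A and M_B.
On the primary (simply-supported) span, the end slopes from the loading are:
  at A: triangular load, peak 14.5: w₀L³/(45EI) = 428.9/EI
  at B: triangular load, peak 14.5: 7w₀L³/(360EI) = 375.3/EI
  at A: point load 177 at a = 8.8: Pab(L + b)/(6LEI) = 685.3/EI
  at B: point load 177 at a = 8.8: Pab(L + a)/(6LEI) = 1028/EI
  θ_A0 = 1114/EI,  θ_B0 = 1403/EI
Flexibility coefficients: a unit moment at one end gives L/(3EI) there and L/(6EI) at the far end, so f₁₁ = f₂₂ = 3.667/EI and f₁₂ = f₂₁ = 1.833/EI.
Compatibility — zero rotation at each built-in end:
  3.667 M_A + 1.833 M_B = 1114
  1.833 M_A + 3.667 M_B = 1403
Solving the pair gives M_A = 150 kN·m and M_B = 307.7 kN·m (hogging).

M_B = 307.7 kN·m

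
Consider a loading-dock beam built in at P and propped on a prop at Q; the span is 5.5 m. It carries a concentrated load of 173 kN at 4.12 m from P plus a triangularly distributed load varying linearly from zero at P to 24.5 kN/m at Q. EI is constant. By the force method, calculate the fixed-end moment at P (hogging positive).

M_P = 155.1 kN·m

Take the reaction at Q as the redundant and release it; the primary structure is a cantilever fixed at P.
Downward deflection at the released point Q due to the loads:
  point load 173 at a = 4.12: Pa²(3L − a)/(6EI) = 6059/EI
  triangular load, peak 24.5 at the free end: 11w₀L⁴/(120EI) = 2055/EI
  δ_0 = 8114/EI
Tip deflection under a unit load at Q: L³/(3EI) = 55.46/EI.
The prop prevents deflection at Q: R_Q = δ_0/δ_{QQ} = 8114/55.46 = 146.3 kN.
Moment equilibrium about P: M_P = Σ(load moments about P) − R_Q·L = 959.8 − 146.3×5.5 = 155.1 kN·m.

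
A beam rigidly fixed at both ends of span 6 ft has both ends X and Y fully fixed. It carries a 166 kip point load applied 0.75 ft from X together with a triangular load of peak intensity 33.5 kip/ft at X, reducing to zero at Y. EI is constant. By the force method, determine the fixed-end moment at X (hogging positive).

Release both end moments; the primary structure is a simply-supported span XY with redundants M_X and M_Y.
Simple-span end rotations at X and Y under the given loads:
  at X: point load 166 at a = 0.75: Pab(L + b)/(6LEI) = 204.3/EI
  at Y: point load 166 at a = 0.75: Pab(L + a)/(6LEI) = 122.6/EI
  at X: triangular load, peak 33.5: w₀L³/(45EI) = 160.8/EI
  at Y: triangular load, peak 33.5: 7w₀L³/(360EI) = 140.7/EI
  θ_X0 = 365.1/EI,  θ_Y0 = 263.3/EI
Flexibility coefficients: a unit moment at one end gives L/(3EI) there and L/(6EI) at the far end, so f₁₁ = f₂₂ = 2/EI and f₁₂ = f₂₁ = 1/EI.
Compatibility — zero rotation at each built-in end:
  2 M_X + 1 M_Y = 365.1
  1 M_X + 2 M_Y = 263.3
Solving the pair gives M_X = 155.6 kip·ft and M_Y = 53.82 kip·ft (hogging).

M_X = 155.6 kip·ft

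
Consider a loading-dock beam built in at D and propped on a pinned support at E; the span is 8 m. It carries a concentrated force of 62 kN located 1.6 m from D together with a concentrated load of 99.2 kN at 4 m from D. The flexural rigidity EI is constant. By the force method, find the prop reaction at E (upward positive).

R_E = 34.47 kN

Release the roller at E. Primary structure: cantilever fixed at D.
Primary-structure tip deflection at E by superposition:
  point load 62 at a = 1.6: Pa²(3L − a)/(6EI) = 592.6/EI
  point load 99.2 at a = 4: Pa²(3L − a)/(6EI) = 5291/EI
  δ_0 = 5883/EI
Flexibility coefficient — unit upward force at E: δ_{EE} = L³/(3EI) = 170.7/EI.
Compatibility at E: δ_0 − R_E·δ_{EE} = 0, so R_E = 5883/170.7 = 34.47 kN.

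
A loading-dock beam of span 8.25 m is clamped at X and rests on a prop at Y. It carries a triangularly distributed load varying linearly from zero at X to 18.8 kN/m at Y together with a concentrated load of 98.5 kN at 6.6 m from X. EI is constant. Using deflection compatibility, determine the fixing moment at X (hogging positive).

Release the roller at Y. Primary structure: cantilever fixed at X.
Free-end deflection of the primary structure under the applied loading (downward +):
  triangular load, peak 18.8 at the free end: 11w₀L⁴/(120EI) = 7983/EI
  point load 98.5 at a = 6.6: Pa²(3L − a)/(6EI) = 12979/EI
  δ_0 = 20963/EI
Tip deflection under a unit load at Y: L³/(3EI) = 187.2/EI.
Compatibility at Y: δ_0 − R_Y·δ_{YY} = 0, so R_Y = 20963/187.2 = 112 kN.
Moment equilibrium about X: M_X = Σ(load moments about X) − R_Y·L = 1077 − 112×8.25 = 152.7 kN·m.

M_X = 152.7 kN·m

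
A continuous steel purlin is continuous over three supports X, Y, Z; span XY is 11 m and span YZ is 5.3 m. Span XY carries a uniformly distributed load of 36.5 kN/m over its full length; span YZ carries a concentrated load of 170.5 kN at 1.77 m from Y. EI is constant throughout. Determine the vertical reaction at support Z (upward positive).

Insert a hinge at Y; M_Y is the redundant, and each span becomes simply supported.
Rotations at Y on the released spans (each span's end-slope, ×1/EI):
  span XY: UDL 36.5: wL³/(24EI) = 2024/EI
  span YZ: point load 170.5 at a = 1.77: Pab(L + b)/(6LEI) = 295.8/EI
  relative rotation θ_0 = (2024 + 295.8)/EI = 2320/EI
A unit hogging moment at Y produces rotation L₁/(3EI) + L₂/(3EI) = 5.433/EI.
Slope continuity at Y: θ_0 = M_Y·5.433/EI, so M_Y = 2320/5.433 = 427 kN·m (hogging).
Span YZ, ΣM about Z: R_Y^{YZ}·5.3 = 601.9 + 427, so R_Y^{YZ} = 194.1 kN and R_Z = 170.5 − 194.1 = -23.63 kN.

R_Z = -23.63 kN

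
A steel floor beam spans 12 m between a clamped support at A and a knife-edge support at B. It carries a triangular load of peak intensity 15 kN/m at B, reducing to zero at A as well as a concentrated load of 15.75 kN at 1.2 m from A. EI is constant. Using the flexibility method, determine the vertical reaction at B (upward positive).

R_B = 49.73 kN

Choose R_B as the redundant. The primary structure is the cantilever fixed at A.
Deflection at B on the released cantilever, summing each load's contribution:
  triangular load, peak 15 at the free end: 11w₀L⁴/(120EI) = 28512/EI
  point load 15.75 at a = 1.2: Pa²(3L − a)/(6EI) = 131.5/EI
  δ_0 = 28644/EI
Tip deflection under a unit load at B: L³/(3EI) = 576/EI.
The prop prevents deflection at B: R_B = δ_0/δ_{BB} = 28644/576 = 49.73 kN.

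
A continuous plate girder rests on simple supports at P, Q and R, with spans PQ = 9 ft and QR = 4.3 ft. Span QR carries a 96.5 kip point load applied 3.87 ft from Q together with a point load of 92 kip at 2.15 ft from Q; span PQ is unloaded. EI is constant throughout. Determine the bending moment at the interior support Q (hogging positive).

Insert a hinge at Q; M_Q is the redundant, and each span becomes simply supported.
Rotations at Q on the released spans (each span's end-slope, ×1/EI):
  span QR: point load 96.5 at a = 3.87: Pab(L + b)/(6LEI) = 29.44/EI
  span QR: point load 92 at a = 2.15: Pab(L + b)/(6LEI) = 106.3/EI
  relative rotation θ_0 = (0 + 135.8)/EI = 135.8/EI
A unit hogging moment at Q produces rotation L₁/(3EI) + L₂/(3EI) = 4.433/EI.
Compatibility: M_Q·(L₁+L₂)/(3EI) = θ_0, giving M_Q = 30.62 kip·ft (hogging).

M_Q = 30.62 kip·ft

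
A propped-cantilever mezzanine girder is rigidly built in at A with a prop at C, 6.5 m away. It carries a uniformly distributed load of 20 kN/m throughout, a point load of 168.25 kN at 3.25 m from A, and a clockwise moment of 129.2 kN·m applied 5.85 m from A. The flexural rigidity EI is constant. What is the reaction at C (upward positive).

R_C = 130.8 kN

Remove the prop at C; the released (primary) structure is a cantilever built in at A.
Deflection at C on the released cantilever, summing each load's contribution:
  UDL 20: wL⁴/(8EI) = 4463/EI
  point load 168.25 at a = 3.25: Pa²(3L − a)/(6EI) = 4813/EI
  clockwise couple 129.2 at a = 5.85: M₀a(2L − a)/(2EI) = 2702/EI
  δ_0 = 11978/EI
Flexibility coefficient — unit upward force at C: δ_{CC} = L³/(3EI) = 91.54/EI.
The prop prevents deflection at C: R_C = δ_0/δ_{CC} = 11978/91.54 = 130.8 kN.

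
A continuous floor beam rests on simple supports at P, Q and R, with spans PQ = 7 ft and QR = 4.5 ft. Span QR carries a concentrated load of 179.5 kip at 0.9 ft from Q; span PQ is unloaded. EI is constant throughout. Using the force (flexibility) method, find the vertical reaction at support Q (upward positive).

R_Q = 160.2 kip

Release continuity at Q by inserting a hinge; the redundant is the internal moment M_Q. The primary structure is two simply-supported spans PQ and QR.
Rotations at Q on the released spans (each span's end-slope, ×1/EI):
  span QR: point load 179.5 at a = 0.9: Pab(L + b)/(6LEI) = 174.5/EI
  relative rotation θ_0 = (0 + 174.5)/EI = 174.5/EI
A unit hogging moment at Q produces rotation L₁/(3EI) + L₂/(3EI) = 3.833/EI.
Slope continuity at Q: θ_0 = M_Q·3.833/EI, so M_Q = 174.5/3.833 = 45.51 kip·ft (hogging).
Span PQ, ΣM about P with M_Q applied at Q: R_Q^{PQ}·7 = 0 + 45.51, so R_Q^{PQ} = 6.502 kip and R_P = 0 − 6.502 = -6.502 kip.
Span QR, ΣM about R: R_Q^{QR}·4.5 = 646.2 + 45.51, so R_Q^{QR} = 153.7 kip and R_R = 179.5 − 153.7 = 25.79 kip.
R_Q = 6.502 + 153.7 = 160.2 kip.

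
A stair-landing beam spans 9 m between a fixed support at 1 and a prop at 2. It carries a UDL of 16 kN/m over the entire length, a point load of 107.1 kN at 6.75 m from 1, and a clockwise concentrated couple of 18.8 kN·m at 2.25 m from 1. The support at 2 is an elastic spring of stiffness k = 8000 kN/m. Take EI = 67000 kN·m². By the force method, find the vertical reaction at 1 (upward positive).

R_1 = 132.1 kN

Choose R_2 as the redundant. The primary structure is the cantilever fixed at 1.
Primary-structure tip deflection at 2 by superposition:
  UDL 16: wL⁴/(8EI) = 13122/EI
  point load 107.1 at a = 6.75: Pa²(3L − a)/(6EI) = 16469/EI
  clockwise couple 18.8 at a = 2.25: M₀a(2L − a)/(2EI) = 333.1/EI
  δ_0 = 29924/EI
Tip deflection under a unit load at 2: L³/(3EI) = 243/EI.
With EI = 67000 kN·m²: δ_0 = 0.44663 m and δ_{22} = 0.003627 m/kN.
Compatibility — the spring shortens by R_2/k under the reaction it provides: δ_0 − R_2·δ_{22} = R_2/k. With 1/k = 0.000125 m/kN, R_2 = δ_0 / (δ_{22} + 1/k) = 0.44663 / (0.003627 + 0.000125) = 119 kN.
Vertical equilibrium: R_1 = ΣP − R_2 = 251.1 − 119 = 132.1 kN.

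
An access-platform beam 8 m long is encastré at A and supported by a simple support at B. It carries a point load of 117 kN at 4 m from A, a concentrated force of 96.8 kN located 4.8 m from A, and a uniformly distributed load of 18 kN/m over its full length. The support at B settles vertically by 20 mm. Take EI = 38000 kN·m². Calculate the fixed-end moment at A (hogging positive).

M_A = 485.2 kN·m

Choose R_B as the redundant. The primary structure is the cantilever fixed at A.
Free-end deflection of the primary structure under the applied loading (downward +):
  point load 117 at a = 4: Pa²(3L − a)/(6EI) = 6240/EI
  point load 96.8 at a = 4.8: Pa²(3L − a)/(6EI) = 7137/EI
  UDL 18: wL⁴/(8EI) = 9216/EI
  δ_0 = 22593/EI
Tip deflection under a unit load at B: L³/(3EI) = 170.7/EI.
With EI = 38000 kN·m²: δ_0 = 0.59455 m and δ_{BB} = 0.004491 m/kN.
Compatibility — the beam at B must follow the support down by 0.02 m: δ_0 − R_B·δ_{BB} = 0.02, so R_B = (0.59455 − 0.02)/0.004491 = 127.9 kN.
Moment equilibrium about A: M_A = Σ(load moments about A) − R_B·L = 1509 − 127.9×8 = 485.2 kN·m.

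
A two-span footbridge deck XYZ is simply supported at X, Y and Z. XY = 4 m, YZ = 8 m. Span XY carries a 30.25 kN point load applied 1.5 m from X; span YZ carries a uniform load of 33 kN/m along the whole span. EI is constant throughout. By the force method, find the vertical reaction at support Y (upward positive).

Insert a hinge at Y; M_Y is the redundant, and each span becomes simply supported.
Discontinuity in slope at Y on the released structure — sum the simple-span end rotations:
  span XY: point load 30.25 at a = 1.5: Pab(L + a)/(6LEI) = 26/EI
  span YZ: UDL 33: wL³/(24EI) = 704/EI
  relative rotation θ_0 = (26 + 704)/EI = 730/EI
A unit hogging moment at Y produces rotation L₁/(3EI) + L₂/(3EI) = 4/EI.
Slope continuity at Y: θ_0 = M_Y·4/EI, so M_Y = 730/4 = 182.5 kN·m (hogging).
Span XY, ΣM about X with M_Y applied at Y: R_Y^{XY}·4 = 45.38 + 182.5, so R_Y^{XY} = 56.97 kN and R_X = 30.25 − 56.97 = -26.72 kN.
Span YZ, ΣM about Z: R_Y^{YZ}·8 = 1056 + 182.5, so R_Y^{YZ} = 154.8 kN and R_Z = 264 − 154.8 = 109.2 kN.
R_Y = 56.97 + 154.8 = 211.8 kN.

R_Y = 211.8 kN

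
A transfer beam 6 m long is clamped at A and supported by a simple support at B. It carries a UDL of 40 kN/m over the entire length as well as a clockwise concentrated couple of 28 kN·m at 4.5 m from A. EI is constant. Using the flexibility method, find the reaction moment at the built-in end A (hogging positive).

Release the roller at B. Primary structure: cantilever fixed at A.
Downward deflection at the released point B due to the loads:
  UDL 40: wL⁴/(8EI) = 6480/EI
  clockwise couple 28 at a = 4.5: M₀a(2L − a)/(2EI) = 472.5/EI
  δ_0 = 6952/EI
Tip deflection under a unit load at B: L³/(3EI) = 72/EI.
The prop prevents deflection at B: R_B = δ_0/δ_{BB} = 6952/72 = 96.56 kN.
Moment equilibrium about A: M_A = Σ(load moments about A) − R_B·L = 748 − 96.56×6 = 168.6 kN·m.

M_A = 168.6 kN·m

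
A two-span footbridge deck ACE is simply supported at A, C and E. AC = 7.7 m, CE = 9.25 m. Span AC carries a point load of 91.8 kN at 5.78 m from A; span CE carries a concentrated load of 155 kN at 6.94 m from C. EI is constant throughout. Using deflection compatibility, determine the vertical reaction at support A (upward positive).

R_A = 4.161 kN

Insert a hinge at C; M_C is the redundant, and each span becomes simply supported.
Rotations at C on the released spans (each span's end-slope, ×1/EI):
  span AC: point load 91.8 at a = 5.78: Pab(L + a)/(6LEI) = 297.2/EI
  span CE: point load 155 at a = 6.94: Pab(L + b)/(6LEI) = 517.6/EI
  relative rotation θ_0 = (297.2 + 517.6)/EI = 814.8/EI
A unit hogging moment at C produces rotation L₁/(3EI) + L₂/(3EI) = 5.65/EI.
Slope continuity at C: θ_0 = M_C·5.65/EI, so M_C = 814.8/5.65 = 144.2 kN·m (hogging).
Span AC, ΣM about A with M_C applied at C: R_C^{AC}·7.7 = 530.6 + 144.2, so R_C^{AC} = 87.64 kN and R_A = 91.8 − 87.64 = 4.161 kN.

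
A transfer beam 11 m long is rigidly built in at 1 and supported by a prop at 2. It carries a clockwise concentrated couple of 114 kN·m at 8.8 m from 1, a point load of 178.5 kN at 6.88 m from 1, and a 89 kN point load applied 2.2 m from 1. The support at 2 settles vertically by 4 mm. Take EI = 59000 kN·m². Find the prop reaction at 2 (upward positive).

Remove the prop at 2; the released (primary) structure is a cantilever built in at 1.
Deflection at 2 on the released cantilever, summing each load's contribution:
  clockwise couple 114 at a = 8.8: M₀a(2L − a)/(2EI) = 6621/EI
  point load 178.5 at a = 6.88: Pa²(3L − a)/(6EI) = 36782/EI
  point load 89 at a = 2.2: Pa²(3L − a)/(6EI) = 2211/EI
  δ_0 = 45614/EI
Tip deflection under a unit load at 2: L³/(3EI) = 443.7/EI.
With EI = 59000 kN·m²: δ_0 = 0.77313 m and δ_{22} = 0.00752 m/kN.
Compatibility — the beam at 2 must follow the support down by 0.004 m: δ_0 − R_2·δ_{22} = 0.004, so R_2 = (0.77313 − 0.004)/0.00752 = 102.3 kN.

R_2 = 102.3 kN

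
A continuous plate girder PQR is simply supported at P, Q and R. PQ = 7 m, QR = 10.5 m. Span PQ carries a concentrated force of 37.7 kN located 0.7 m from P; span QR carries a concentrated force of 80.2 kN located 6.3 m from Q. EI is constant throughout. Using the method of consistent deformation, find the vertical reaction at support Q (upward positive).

R_Q = 57.3 kN

Take M_Q as the redundant. Released structure: two simple spans PQ and QR with a hinge at Q.
End slopes at the hinge Q, treating each span as simply supported:
  span PQ: point load 37.7 at a = 0.7: Pab(L + a)/(6LEI) = 30.48/EI
  span QR: point load 80.2 at a = 6.3: Pab(L + b)/(6LEI) = 495.2/EI
  relative rotation θ_0 = (30.48 + 495.2)/EI = 525.6/EI
A unit hogging moment at Q produces rotation L₁/(3EI) + L₂/(3EI) = 5.833/EI.
Compatibility: M_Q·(L₁+L₂)/(3EI) = θ_0, giving M_Q = 90.11 kN·m (hogging).
Span PQ, ΣM about P with M_Q applied at Q: R_Q^{PQ}·7 = 26.39 + 90.11, so R_Q^{PQ} = 16.64 kN and R_P = 37.7 − 16.64 = 21.06 kN.
Span QR, ΣM about R: R_Q^{QR}·10.5 = 336.8 + 90.11, so R_Q^{QR} = 40.66 kN and R_R = 80.2 − 40.66 = 39.54 kN.
R_Q = 16.64 + 40.66 = 57.3 kN.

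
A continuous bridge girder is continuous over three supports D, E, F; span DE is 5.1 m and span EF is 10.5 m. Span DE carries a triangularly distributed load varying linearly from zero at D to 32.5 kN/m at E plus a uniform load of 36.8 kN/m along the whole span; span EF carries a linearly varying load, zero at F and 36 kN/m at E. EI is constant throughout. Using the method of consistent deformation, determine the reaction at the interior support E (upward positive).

R_E = 343.7 kN

Take M_E as the redundant. Released structure: two simple spans DE and EF with a hinge at E.
Discontinuity in slope at E on the released structure — sum the simple-span end rotations:
  span DE: triangular load, peak 32.5: w₀L³/(45EI) = 95.8/EI
  span DE: UDL 36.8: wL³/(24EI) = 203.4/EI
  span EF: triangular load, peak 36: w₀L³/(45EI) = 926.1/EI
  relative rotation θ_0 = (299.2 + 926.1)/EI = 1225/EI
A unit hogging moment at E produces rotation L₁/(3EI) + L₂/(3EI) = 5.2/EI.
Slope continuity at E: θ_0 = M_E·5.2/EI, so M_E = 1225/5.2 = 235.6 kN·m (hogging).
Span DE, ΣM about D with M_E applied at E: R_E^{DE}·5.1 = 760.4 + 235.6, so R_E^{DE} = 195.3 kN and R_D = 270.6 − 195.3 = 75.26 kN.
Span EF, ΣM about F: R_E^{EF}·10.5 = 1323 + 235.6, so R_E^{EF} = 148.4 kN and R_F = 189 − 148.4 = 40.56 kN.
R_E = 195.3 + 148.4 = 343.7 kN.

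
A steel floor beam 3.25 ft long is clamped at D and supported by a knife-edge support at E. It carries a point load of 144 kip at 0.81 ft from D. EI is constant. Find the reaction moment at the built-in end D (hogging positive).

M_D = 76.66 kip·ft

Take the reaction at E as the redundant and release it; the primary structure is a cantilever fixed at D.
Primary-structure tip deflection at E by superposition:
  point load 144 at a = 0.81: Pa²(3L − a)/(6EI) = 140.8/EI
Flexibility coefficient — unit upward force at E: δ_{EE} = L³/(3EI) = 11.44/EI.
The prop prevents deflection at E: R_E = δ_0/δ_{EE} = 140.8/11.44 = 12.3 kip.
Moment equilibrium about D: M_D = Σ(load moments about D) − R_E·L = 116.6 − 12.3×3.25 = 76.66 kip·ft.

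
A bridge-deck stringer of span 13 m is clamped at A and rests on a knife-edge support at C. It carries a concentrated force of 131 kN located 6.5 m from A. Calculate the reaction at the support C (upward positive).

Remove the prop at C; the released (primary) structure is a cantilever built in at A.
Downward deflection at the released point C due to the loads:
  point load 131 at a = 6.5: Pa²(3L − a)/(6EI) = 29980/EI
Tip deflection under a unit load at C: L³/(3EI) = 732.3/EI.
Compatibility at C: δ_0 − R_C·δ_{CC} = 0, so R_C = 29980/732.3 = 40.94 kN.

R_C = 40.94 kN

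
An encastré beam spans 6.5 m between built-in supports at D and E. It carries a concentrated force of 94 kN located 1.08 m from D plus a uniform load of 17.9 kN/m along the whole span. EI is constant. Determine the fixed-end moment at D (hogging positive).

M_D = 133.6 kN·m

Release both end moments; the primary structure is a simply-supported span DE with redundants M_D and M_E.
Simple-span end rotations at D and E under the given loads:
  at D: point load 94 at a = 1.08: Pab(L + b)/(6LEI) = 168.2/EI
  at E: point load 94 at a = 1.08: Pab(L + a)/(6LEI) = 106.9/EI
  at D: UDL 17.9: wL³/(24EI) = 204.8/EI
  at E: UDL 17.9: wL³/(24EI) = 204.8/EI
  θ_D0 = 373/EI,  θ_E0 = 311.8/EI
Flexibility coefficients: a unit moment at one end gives L/(3EI) there and L/(6EI) at the far end, so f₁₁ = f₂₂ = 2.167/EI and f₁₂ = f₂₁ = 1.083/EI.
Compatibility — zero rotation at each built-in end:
  2.167 M_D + 1.083 M_E = 373
  1.083 M_D + 2.167 M_E = 311.8
Solving the pair gives M_D = 133.6 kN·m and M_E = 77.09 kN·m (hogging).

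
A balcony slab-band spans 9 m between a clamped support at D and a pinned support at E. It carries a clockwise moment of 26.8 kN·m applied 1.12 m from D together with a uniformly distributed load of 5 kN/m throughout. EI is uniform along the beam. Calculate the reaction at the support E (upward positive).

Remove the prop at E; the released (primary) structure is a cantilever built in at D.
Primary-structure tip deflection at E by superposition:
  clockwise couple 26.8 at a = 1.12: M₀a(2L − a)/(2EI) = 253.3/EI
  UDL 5: wL⁴/(8EI) = 4101/EI
  δ_0 = 4354/EI
Tip deflection under a unit load at E: L³/(3EI) = 243/EI.
The prop prevents deflection at E: R_E = δ_0/δ_{EE} = 4354/243 = 17.92 kN.

R_E = 17.92 kN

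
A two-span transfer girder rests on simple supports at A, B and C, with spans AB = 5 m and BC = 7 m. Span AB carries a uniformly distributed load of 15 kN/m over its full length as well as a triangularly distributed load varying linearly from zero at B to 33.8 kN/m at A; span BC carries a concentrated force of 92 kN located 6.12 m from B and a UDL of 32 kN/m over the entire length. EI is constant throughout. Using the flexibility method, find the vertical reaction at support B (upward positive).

R_B = 250.1 kN

Insert a hinge at B; M_B is the redundant, and each span becomes simply supported.
Rotations at B on the released spans (each span's end-slope, ×1/EI):
  span AB: UDL 15: wL³/(24EI) = 78.12/EI
  span AB: triangular load, peak 33.8: 7w₀L³/(360EI) = 82.15/EI
  span BC: point load 92 at a = 6.12: Pab(L + b)/(6LEI) = 92.96/EI
  span BC: UDL 32: wL³/(24EI) = 457.3/EI
  relative rotation θ_0 = (160.3 + 550.3)/EI = 710.6/EI
A unit hogging moment at B produces rotation L₁/(3EI) + L₂/(3EI) = 4/EI.
Slope continuity at B: θ_0 = M_B·4/EI, so M_B = 710.6/4 = 177.6 kN·m (hogging).
Span AB, ΣM about A with M_B applied at B: R_B^{AB}·5 = 328.3 + 177.6, so R_B^{AB} = 101.2 kN and R_A = 159.5 − 101.2 = 58.3 kN.
Span BC, ΣM about C: R_B^{BC}·7 = 865 + 177.6, so R_B^{BC} = 148.9 kN and R_C = 316 − 148.9 = 167.1 kN.
R_B = 101.2 + 148.9 = 250.1 kN.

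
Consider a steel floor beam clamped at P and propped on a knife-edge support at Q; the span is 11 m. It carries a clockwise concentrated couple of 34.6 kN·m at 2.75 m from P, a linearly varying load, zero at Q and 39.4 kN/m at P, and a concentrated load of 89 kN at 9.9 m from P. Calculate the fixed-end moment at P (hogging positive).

M_P = 378.2 kN·m

Remove the prop at Q; the released (primary) structure is a cantilever built in at P.
Downward deflection at the released point Q due to the loads:
  clockwise couple 34.6 at a = 2.75: M₀a(2L − a)/(2EI) = 915.8/EI
  triangular load, peak 39.4 at the fixed end: w₀L⁴/(30EI) = 19229/EI
  point load 89 at a = 9.9: Pa²(3L − a)/(6EI) = 33583/EI
  δ_0 = 53727/EI
Tip deflection under a unit load at Q: L³/(3EI) = 443.7/EI.
Compatibility at Q: δ_0 − R_Q·δ_{QQ} = 0, so R_Q = 53727/443.7 = 121.1 kN.
Moment equilibrium about P: M_P = Σ(load moments about P) − R_Q·L = 1710 − 121.1×11 = 378.2 kN·m.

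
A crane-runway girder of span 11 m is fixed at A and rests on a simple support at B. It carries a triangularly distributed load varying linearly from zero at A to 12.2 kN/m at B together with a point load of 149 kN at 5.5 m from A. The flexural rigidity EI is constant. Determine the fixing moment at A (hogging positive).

M_A = 393.4 kN·m

Choose R_B as the redundant. The primary structure is the cantilever fixed at A.
Free-end deflection of the primary structure under the applied loading (downward +):
  triangular load, peak 12.2 at the free end: 11w₀L⁴/(120EI) = 16374/EI
  point load 149 at a = 5.5: Pa²(3L − a)/(6EI) = 20658/EI
  δ_0 = 37032/EI
Flexibility coefficient — unit upward force at B: δ_{BB} = L³/(3EI) = 443.7/EI.
The prop prevents deflection at B: R_B = δ_0/δ_{BB} = 37032/443.7 = 83.47 kN.
Moment equilibrium about A: M_A = Σ(load moments about A) − R_B·L = 1312 − 83.47×11 = 393.4 kN·m.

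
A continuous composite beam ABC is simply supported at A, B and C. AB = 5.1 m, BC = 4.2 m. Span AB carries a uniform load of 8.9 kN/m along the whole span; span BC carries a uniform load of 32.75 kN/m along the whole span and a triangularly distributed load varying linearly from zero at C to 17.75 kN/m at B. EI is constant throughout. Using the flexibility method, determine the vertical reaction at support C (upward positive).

R_C = 67.41 kN

Take M_B as the redundant. Released structure: two simple spans AB and BC with a hinge at B.
Rotations at B on the released spans (each span's end-slope, ×1/EI):
  span AB: UDL 8.9: wL³/(24EI) = 49.19/EI
  span BC: UDL 32.75: wL³/(24EI) = 101.1/EI
  span BC: triangular load, peak 17.75: w₀L³/(45EI) = 29.22/EI
  relative rotation θ_0 = (49.19 + 130.3)/EI = 179.5/EI
A unit hogging moment at B produces rotation L₁/(3EI) + L₂/(3EI) = 3.1/EI.
Compatibility: M_B·(L₁+L₂)/(3EI) = θ_0, giving M_B = 57.91 kN·m (hogging).
Span BC, ΣM about C: R_B^{BC}·4.2 = 393.2 + 57.91, so R_B^{BC} = 107.4 kN and R_C = 174.8 − 107.4 = 67.41 kN.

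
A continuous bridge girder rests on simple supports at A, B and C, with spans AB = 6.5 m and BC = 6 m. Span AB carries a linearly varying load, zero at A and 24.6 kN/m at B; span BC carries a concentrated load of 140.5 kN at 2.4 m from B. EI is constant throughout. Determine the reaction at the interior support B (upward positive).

R_B = 174 kN

Release continuity at B by inserting a hinge; the redundant is the internal moment M_B. The primary structure is two simply-supported spans AB and BC.
Discontinuity in slope at B on the released structure — sum the simple-span end rotations:
  span AB: triangular load, peak 24.6: w₀L³/(45EI) = 150.1/EI
  span BC: point load 140.5 at a = 2.4: Pab(L + b)/(6LEI) = 323.7/EI
  relative rotation θ_0 = (150.1 + 323.7)/EI = 473.8/EI
A unit hogging moment at B produces rotation L₁/(3EI) + L₂/(3EI) = 4.167/EI.
Compatibility: M_B·(L₁+L₂)/(3EI) = θ_0, giving M_B = 113.7 kN·m (hogging).
Span AB, ΣM about A with M_B applied at B: R_B^{AB}·6.5 = 346.4 + 113.7, so R_B^{AB} = 70.8 kN and R_A = 79.95 − 70.8 = 9.154 kN.
Span BC, ΣM about C: R_B^{BC}·6 = 505.8 + 113.7, so R_B^{BC} = 103.3 kN and R_C = 140.5 − 103.3 = 37.25 kN.
R_B = 70.8 + 103.3 = 174 kN.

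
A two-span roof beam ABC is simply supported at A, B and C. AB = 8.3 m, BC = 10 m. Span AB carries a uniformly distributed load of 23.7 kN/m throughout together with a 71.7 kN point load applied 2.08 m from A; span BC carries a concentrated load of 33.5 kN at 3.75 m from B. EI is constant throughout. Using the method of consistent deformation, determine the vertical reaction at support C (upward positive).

R_C = -3.35 kN

Release continuity at B by inserting a hinge; the redundant is the internal moment M_B. The primary structure is two simply-supported spans AB and BC.
End slopes at the hinge B, treating each span as simply supported:
  span AB: UDL 23.7: wL³/(24EI) = 564.6/EI
  span AB: point load 71.7 at a = 2.08: Pab(L + a)/(6LEI) = 193.3/EI
  span BC: point load 33.5 at a = 3.75: Pab(L + b)/(6LEI) = 212.6/EI
  relative rotation θ_0 = (758 + 212.6)/EI = 970.6/EI
A unit hogging moment at B produces rotation L₁/(3EI) + L₂/(3EI) = 6.1/EI.
Slope continuity at B: θ_0 = M_B·6.1/EI, so M_B = 970.6/6.1 = 159.1 kN·m (hogging).
Span BC, ΣM about C: R_B^{BC}·10 = 209.4 + 159.1, so R_B^{BC} = 36.85 kN and R_C = 33.5 − 36.85 = -3.35 kN.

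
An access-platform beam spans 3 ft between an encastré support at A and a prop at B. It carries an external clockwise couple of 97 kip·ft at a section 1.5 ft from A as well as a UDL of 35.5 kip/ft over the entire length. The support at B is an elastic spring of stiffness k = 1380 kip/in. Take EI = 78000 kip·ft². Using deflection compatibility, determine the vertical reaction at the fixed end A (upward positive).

R_A = 56.4 kip

Take the reaction at B as the redundant and release it; the primary structure is a cantilever fixed at A.
Primary-structure tip deflection at B by superposition:
  clockwise couple 97 at a = 1.5: M₀a(2L − a)/(2EI) = 327.4/EI
  UDL 35.5: wL⁴/(8EI) = 359.4/EI
  δ_0 = 686.8/EI
Tip deflection under a unit load at B: L³/(3EI) = 9/EI.
With EI = 78000 kip·ft²: δ_0 = 0.008805 ft and δ_{BB} = 0.000115 ft/kip.
Compatibility — the spring shortens by R_B/k under the reaction it provides: δ_0 − R_B·δ_{BB} = R_B/k. With 1/k = 1/(1380×12) ft/kip = 0.00006 ft/kip, R_B = δ_0 / (δ_{BB} + 1/k) = 0.008805 / (0.000115 + 0.00006) = 50.1 kip.
Vertical equilibrium: R_A = ΣP − R_B = 106.5 − 50.1 = 56.4 kip.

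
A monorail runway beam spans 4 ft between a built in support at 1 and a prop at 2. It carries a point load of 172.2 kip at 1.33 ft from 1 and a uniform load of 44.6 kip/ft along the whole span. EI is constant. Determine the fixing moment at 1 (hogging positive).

Remove the prop at 2; the released (primary) structure is a cantilever built in at 1.
Primary-structure tip deflection at 2 by superposition:
  point load 172.2 at a = 1.33: Pa²(3L − a)/(6EI) = 541.7/EI
  UDL 44.6: wL⁴/(8EI) = 1427/EI
  δ_0 = 1969/EI
Flexibility coefficient — unit upward force at 2: δ_{22} = L³/(3EI) = 21.33/EI.
Compatibility at 2: δ_0 − R_2·δ_{22} = 0, so R_2 = 1969/21.33 = 92.29 kip.
Moment equilibrium about 1: M_1 = Σ(load moments about 1) − R_2·L = 585.8 − 92.29×4 = 216.7 kip·ft.

M_1 = 216.7 kip·ft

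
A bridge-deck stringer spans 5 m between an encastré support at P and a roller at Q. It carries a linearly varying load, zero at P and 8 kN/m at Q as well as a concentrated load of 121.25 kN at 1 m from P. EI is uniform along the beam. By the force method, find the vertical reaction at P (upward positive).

R_P = 123.5 kN

Choose R_Q as the redundant. The primary structure is the cantilever fixed at P.
Free-end deflection of the primary structure under the applied loading (downward +):
  triangular load, peak 8 at the free end: 11w₀L⁴/(120EI) = 458.3/EI
  point load 121.25 at a = 1: Pa²(3L − a)/(6EI) = 282.9/EI
  δ_0 = 741.2/EI
Tip deflection under a unit load at Q: L³/(3EI) = 41.67/EI.
Compatibility at Q: δ_0 − R_Q·δ_{QQ} = 0, so R_Q = 741.2/41.67 = 17.79 kN.
Vertical equilibrium: R_P = ΣP − R_Q = 141.2 − 17.79 = 123.5 kN.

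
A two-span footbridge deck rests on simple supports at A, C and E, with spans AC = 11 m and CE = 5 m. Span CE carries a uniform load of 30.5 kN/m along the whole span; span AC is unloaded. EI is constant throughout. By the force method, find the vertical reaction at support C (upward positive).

R_C = 84.91 kN

Take M_C as the redundant. Released structure: two simple spans AC and CE with a hinge at C.
Rotations at C on the released spans (each span's end-slope, ×1/EI):
  span CE: UDL 30.5: wL³/(24EI) = 158.9/EI
  relative rotation θ_0 = (0 + 158.9)/EI = 158.9/EI
A unit hogging moment at C produces rotation L₁/(3EI) + L₂/(3EI) = 5.333/EI.
Slope continuity at C: θ_0 = M_C·5.333/EI, so M_C = 158.9/5.333 = 29.79 kN·m (hogging).
Span AC, ΣM about A with M_C applied at C: R_C^{AC}·11 = 0 + 29.79, so R_C^{AC} = 2.708 kN and R_A = 0 − 2.708 = -2.708 kN.
Span CE, ΣM about E: R_C^{CE}·5 = 381.2 + 29.79, so R_C^{CE} = 82.21 kN and R_E = 152.5 − 82.21 = 70.29 kN.
R_C = 2.708 + 82.21 = 84.91 kN.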